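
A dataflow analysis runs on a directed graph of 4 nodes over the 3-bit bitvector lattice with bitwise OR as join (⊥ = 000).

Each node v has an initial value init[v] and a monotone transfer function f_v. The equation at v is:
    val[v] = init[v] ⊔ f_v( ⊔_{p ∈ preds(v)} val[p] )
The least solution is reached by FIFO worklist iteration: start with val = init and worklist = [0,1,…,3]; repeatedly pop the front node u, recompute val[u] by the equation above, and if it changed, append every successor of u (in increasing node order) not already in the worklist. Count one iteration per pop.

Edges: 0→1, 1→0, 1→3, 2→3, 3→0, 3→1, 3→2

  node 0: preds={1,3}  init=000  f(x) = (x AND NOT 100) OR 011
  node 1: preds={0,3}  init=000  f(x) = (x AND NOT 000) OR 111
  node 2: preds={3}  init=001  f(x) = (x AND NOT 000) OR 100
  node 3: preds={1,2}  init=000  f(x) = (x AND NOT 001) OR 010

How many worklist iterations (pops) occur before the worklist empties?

8

Worklist (8 pops):
  #1 pop 0: in=000 → 011 (was 000); enqueue []
  #2 pop 1: in=011 → 111 (was 000); enqueue [0]
  #3 pop 2: in=000 → 101 (was 001); enqueue []
  #4 pop 3: in=111 → 110 (was 000); enqueue [1,2]
  #5 pop 0: in=111 → 011 (no change)
  #6 pop 1: in=111 → 111 (no change)
  #7 pop 2: in=110 → 111 (was 101); enqueue [3]
  #8 pop 3: in=111 → 110 (no change)

Fixpoint:
  val[0] = 011
  val[1] = 111
  val[2] = 111
  val[3] = 110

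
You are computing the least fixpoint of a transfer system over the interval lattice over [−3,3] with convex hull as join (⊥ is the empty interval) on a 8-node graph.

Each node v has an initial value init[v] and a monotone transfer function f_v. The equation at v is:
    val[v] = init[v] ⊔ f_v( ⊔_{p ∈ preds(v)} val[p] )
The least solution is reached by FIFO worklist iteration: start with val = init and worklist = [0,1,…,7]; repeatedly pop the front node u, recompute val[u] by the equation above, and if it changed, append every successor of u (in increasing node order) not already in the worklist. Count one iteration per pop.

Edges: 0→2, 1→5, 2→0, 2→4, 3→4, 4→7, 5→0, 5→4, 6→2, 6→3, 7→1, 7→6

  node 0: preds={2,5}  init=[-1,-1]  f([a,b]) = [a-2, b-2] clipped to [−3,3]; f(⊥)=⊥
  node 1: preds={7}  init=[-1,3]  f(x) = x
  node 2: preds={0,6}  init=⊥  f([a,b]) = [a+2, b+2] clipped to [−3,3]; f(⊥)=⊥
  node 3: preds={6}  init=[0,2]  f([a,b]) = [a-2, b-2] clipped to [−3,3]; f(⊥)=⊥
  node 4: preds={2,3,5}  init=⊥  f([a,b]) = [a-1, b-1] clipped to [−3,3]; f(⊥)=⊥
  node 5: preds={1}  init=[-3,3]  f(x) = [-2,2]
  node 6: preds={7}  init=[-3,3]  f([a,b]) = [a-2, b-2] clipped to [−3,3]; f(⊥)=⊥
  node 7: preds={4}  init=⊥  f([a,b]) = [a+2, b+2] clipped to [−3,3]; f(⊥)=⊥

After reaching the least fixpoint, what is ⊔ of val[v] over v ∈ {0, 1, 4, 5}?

[-3,3]

Worklist (11 pops):
  #1 pop 0: in=[-3,3] → [-3,1] (was [-1,-1]); enqueue []
  #2 pop 1: in=⊥ → [-1,3] (no change)
  #3 pop 2: in=[-3,3] → [-1,3] (was ⊥); enqueue [0]
  #4 pop 3: in=[-3,3] → [-3,2] (was [0,2]); enqueue []
  #5 pop 4: in=[-3,3] → [-3,2] (was ⊥); enqueue []
  #6 pop 5: in=[-1,3] → [-3,3] (no change)
  #7 pop 6: in=⊥ → [-3,3] (no change)
  #8 pop 7: in=[-3,2] → [-1,3] (was ⊥); enqueue [1,6]
  #9 pop 0: in=[-3,3] → [-3,1] (no change)
  #10 pop 1: in=[-1,3] → [-1,3] (no change)
  #11 pop 6: in=[-1,3] → [-3,3] (no change)

Fixpoint:
  val[0] = [-3,1]
  val[1] = [-1,3]
  val[2] = [-1,3]
  val[3] = [-3,2]
  val[4] = [-3,2]
  val[5] = [-3,3]
  val[6] = [-3,3]
  val[7] = [-1,3]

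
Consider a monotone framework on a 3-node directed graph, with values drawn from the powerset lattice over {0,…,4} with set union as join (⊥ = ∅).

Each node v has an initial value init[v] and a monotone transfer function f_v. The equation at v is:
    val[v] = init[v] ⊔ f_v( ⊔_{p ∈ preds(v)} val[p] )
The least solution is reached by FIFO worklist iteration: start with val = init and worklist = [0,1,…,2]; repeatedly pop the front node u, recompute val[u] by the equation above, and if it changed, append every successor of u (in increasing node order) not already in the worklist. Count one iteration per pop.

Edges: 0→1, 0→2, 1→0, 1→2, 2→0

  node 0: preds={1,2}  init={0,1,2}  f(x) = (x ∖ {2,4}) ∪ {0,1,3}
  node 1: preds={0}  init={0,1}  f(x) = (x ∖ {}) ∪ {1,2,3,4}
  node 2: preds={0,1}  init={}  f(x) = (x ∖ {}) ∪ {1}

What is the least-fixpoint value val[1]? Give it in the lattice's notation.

Worklist (4 pops):
  #1 pop 0: in={0,1} → {0,1,2,3} (was {0,1,2}); enqueue []
  #2 pop 1: in={0,1,2,3} → {0,1,2,3,4} (was {0,1}); enqueue [0]
  #3 pop 2: in={0,1,2,3,4} → {0,1,2,3,4} (was {}); enqueue []
  #4 pop 0: in={0,1,2,3,4} → {0,1,2,3} (no change)

Fixpoint:
  val[0] = {0,1,2,3}
  val[1] = {0,1,2,3,4}
  val[2] = {0,1,2,3,4}

{0,1,2,3,4}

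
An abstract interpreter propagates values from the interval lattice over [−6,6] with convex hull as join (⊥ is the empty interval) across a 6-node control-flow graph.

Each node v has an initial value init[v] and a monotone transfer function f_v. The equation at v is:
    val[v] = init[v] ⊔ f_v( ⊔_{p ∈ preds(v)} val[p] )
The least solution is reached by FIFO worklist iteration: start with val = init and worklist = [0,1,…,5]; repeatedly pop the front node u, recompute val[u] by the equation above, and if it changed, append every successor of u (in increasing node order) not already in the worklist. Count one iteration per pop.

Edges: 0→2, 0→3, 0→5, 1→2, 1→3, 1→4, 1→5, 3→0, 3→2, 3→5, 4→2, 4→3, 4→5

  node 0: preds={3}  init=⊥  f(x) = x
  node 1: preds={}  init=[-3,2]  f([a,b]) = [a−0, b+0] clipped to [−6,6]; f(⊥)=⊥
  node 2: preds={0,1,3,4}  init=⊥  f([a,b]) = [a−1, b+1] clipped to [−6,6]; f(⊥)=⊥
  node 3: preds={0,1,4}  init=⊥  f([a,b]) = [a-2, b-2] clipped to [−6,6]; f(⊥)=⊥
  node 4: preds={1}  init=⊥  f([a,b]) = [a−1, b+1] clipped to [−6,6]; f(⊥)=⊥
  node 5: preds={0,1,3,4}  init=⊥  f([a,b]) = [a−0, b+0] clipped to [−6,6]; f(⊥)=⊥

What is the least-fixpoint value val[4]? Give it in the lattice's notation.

[-4,3]

Iteration log — 14 steps:
  step 1. node 0  ⊔preds=⊥  new=⊥  stable
  step 2. node 1  ⊔preds=⊥  new=[-3,2]  stable
  step 3. node 2  ⊔preds=[-3,2]  new=[-4,3]  old=⊥  +wl: 
  step 4. node 3  ⊔preds=[-3,2]  new=[-5,0]  old=⊥  +wl: 0,2
  step 5. node 4  ⊔preds=[-3,2]  new=[-4,3]  old=⊥  +wl: 3
  step 6. node 5  ⊔preds=[-5,3]  new=[-5,3]  old=⊥  +wl: 
  step 7. node 0  ⊔preds=[-5,0]  new=[-5,0]  old=⊥  +wl: 5
  step 8. node 2  ⊔preds=[-5,3]  new=[-6,4]  old=[-4,3]  +wl: 
  step 9. node 3  ⊔preds=[-5,3]  new=[-6,1]  old=[-5,0]  +wl: 0,2
  step 10. node 5  ⊔preds=[-6,3]  new=[-6,3]  old=[-5,3]  +wl: 
  step 11. node 0  ⊔preds=[-6,1]  new=[-6,1]  old=[-5,0]  +wl: 3,5
  step 12. node 2  ⊔preds=[-6,3]  new=[-6,4]  stable
  step 13. node 3  ⊔preds=[-6,3]  new=[-6,1]  stable
  step 14. node 5  ⊔preds=[-6,3]  new=[-6,3]  stable

Least fixpoint reached:
  node 0: [-6,1]
  node 1: [-3,2]
  node 2: [-6,4]
  node 3: [-6,1]
  node 4: [-4,3]
  node 5: [-6,3]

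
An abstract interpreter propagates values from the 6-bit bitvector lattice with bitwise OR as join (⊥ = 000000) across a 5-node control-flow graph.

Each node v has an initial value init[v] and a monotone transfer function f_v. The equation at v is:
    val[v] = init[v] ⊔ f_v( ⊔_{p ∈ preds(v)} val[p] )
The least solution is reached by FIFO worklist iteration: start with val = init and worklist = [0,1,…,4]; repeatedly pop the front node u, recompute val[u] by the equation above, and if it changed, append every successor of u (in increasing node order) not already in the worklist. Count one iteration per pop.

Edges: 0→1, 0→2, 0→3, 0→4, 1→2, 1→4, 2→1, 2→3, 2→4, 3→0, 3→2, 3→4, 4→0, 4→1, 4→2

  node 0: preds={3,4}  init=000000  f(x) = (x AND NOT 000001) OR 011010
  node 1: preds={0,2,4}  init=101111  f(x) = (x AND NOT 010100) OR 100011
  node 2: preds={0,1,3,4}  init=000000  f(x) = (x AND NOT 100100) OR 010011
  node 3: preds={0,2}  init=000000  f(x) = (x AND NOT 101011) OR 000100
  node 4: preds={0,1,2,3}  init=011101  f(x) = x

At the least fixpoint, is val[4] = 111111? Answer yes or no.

yes

Iteration log — 11 steps:
  step 1. node 0  ⊔preds=011101  new=011110  old=000000  +wl: 
  step 2. node 1  ⊔preds=011111  new=101111  stable
  step 3. node 2  ⊔preds=111111  new=011011  old=000000  +wl: 1
  step 4. node 3  ⊔preds=011111  new=010100  old=000000  +wl: 0,2
  step 5. node 4  ⊔preds=111111  new=111111  old=011101  +wl: 
  step 6. node 1  ⊔preds=111111  new=101111  stable
  step 7. node 0  ⊔preds=111111  new=111110  old=011110  +wl: 1,3,4
  step 8. node 2  ⊔preds=111111  new=011011  stable
  step 9. node 1  ⊔preds=111111  new=101111  stable
  step 10. node 3  ⊔preds=111111  new=010100  stable
  step 11. node 4  ⊔preds=111111  new=111111  stable

Least fixpoint reached:
  node 0: 111110
  node 1: 101111
  node 2: 011011
  node 3: 010100
  node 4: 111111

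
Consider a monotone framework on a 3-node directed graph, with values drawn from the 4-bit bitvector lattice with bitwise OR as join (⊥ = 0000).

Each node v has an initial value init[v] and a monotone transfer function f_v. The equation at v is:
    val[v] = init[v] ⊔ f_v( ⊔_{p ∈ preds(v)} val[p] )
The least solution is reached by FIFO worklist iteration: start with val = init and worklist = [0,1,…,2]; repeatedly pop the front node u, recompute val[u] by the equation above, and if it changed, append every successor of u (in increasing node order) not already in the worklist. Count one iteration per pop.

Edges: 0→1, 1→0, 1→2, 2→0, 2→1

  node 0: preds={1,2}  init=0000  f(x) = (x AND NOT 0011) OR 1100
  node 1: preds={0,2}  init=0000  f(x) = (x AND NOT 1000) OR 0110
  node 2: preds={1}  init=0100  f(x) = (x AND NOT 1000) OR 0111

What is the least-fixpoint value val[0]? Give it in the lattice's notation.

Iteration log — 7 steps:
  step 1. node 0  ⊔preds=0100  new=1100  old=0000  +wl: 
  step 2. node 1  ⊔preds=1100  new=0110  old=0000  +wl: 0
  step 3. node 2  ⊔preds=0110  new=0111  old=0100  +wl: 1
  step 4. node 0  ⊔preds=0111  new=1100  stable
  step 5. node 1  ⊔preds=1111  new=0111  old=0110  +wl: 0,2
  step 6. node 0  ⊔preds=0111  new=1100  stable
  step 7. node 2  ⊔preds=0111  new=0111  stable

Least fixpoint reached:
  node 0: 1100
  node 1: 0111
  node 2: 0111

1100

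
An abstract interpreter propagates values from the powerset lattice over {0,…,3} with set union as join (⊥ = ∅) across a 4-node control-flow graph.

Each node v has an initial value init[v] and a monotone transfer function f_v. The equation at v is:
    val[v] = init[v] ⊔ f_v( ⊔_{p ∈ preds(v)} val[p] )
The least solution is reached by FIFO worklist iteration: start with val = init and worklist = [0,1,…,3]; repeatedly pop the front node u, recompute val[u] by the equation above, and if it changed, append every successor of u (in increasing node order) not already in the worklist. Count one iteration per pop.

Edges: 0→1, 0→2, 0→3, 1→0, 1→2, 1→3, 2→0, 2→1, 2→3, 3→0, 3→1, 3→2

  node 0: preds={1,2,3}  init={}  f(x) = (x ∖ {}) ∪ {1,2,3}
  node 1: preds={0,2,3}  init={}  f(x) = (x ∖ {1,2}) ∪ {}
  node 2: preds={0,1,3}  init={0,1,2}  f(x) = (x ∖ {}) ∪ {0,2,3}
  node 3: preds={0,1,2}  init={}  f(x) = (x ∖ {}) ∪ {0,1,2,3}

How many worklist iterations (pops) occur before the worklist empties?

Iteration log — 7 steps:
  step 1. node 0  ⊔preds={0,1,2}  new={0,1,2,3}  old={}  +wl: 
  step 2. node 1  ⊔preds={0,1,2,3}  new={0,3}  old={}  +wl: 0
  step 3. node 2  ⊔preds={0,1,2,3}  new={0,1,2,3}  old={0,1,2}  +wl: 1
  step 4. node 3  ⊔preds={0,1,2,3}  new={0,1,2,3}  old={}  +wl: 2
  step 5. node 0  ⊔preds={0,1,2,3}  new={0,1,2,3}  stable
  step 6. node 1  ⊔preds={0,1,2,3}  new={0,3}  stable
  step 7. node 2  ⊔preds={0,1,2,3}  new={0,1,2,3}  stable

Least fixpoint reached:
  node 0: {0,1,2,3}
  node 1: {0,3}
  node 2: {0,1,2,3}
  node 3: {0,1,2,3}

7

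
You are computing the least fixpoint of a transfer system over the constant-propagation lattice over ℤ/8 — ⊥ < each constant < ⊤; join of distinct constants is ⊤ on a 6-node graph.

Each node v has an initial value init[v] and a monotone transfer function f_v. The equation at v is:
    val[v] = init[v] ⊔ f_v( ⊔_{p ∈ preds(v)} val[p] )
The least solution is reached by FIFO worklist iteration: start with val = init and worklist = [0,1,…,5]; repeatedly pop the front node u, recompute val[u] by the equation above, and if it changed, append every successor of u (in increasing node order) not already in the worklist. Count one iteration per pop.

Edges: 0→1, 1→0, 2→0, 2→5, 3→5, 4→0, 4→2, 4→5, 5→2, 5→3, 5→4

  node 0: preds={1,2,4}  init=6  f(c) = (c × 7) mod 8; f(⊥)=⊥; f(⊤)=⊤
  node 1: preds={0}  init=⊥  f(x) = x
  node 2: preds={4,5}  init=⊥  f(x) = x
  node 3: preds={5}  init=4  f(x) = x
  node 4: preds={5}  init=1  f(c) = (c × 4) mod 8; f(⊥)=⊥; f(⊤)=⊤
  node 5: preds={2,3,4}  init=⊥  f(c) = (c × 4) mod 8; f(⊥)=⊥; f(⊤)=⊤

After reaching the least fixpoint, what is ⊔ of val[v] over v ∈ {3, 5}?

Trace (13 dequeues):
  [1] u=0 | in 1 | out ⊤ | prev 6 | push {}
  [2] u=1 | in ⊤ | out ⊤ | prev ⊥ | push {0}
  [3] u=2 | in 1 | out 1 | prev ⊥ | push {}
  [4] u=3 | in ⊥ | out 4 | ==
  [5] u=4 | in ⊥ | out 1 | ==
  [6] u=5 | in ⊤ | out ⊤ | prev ⊥ | push {2,3,4}
  [7] u=0 | in ⊤ | out ⊤ | ==
  [8] u=2 | in ⊤ | out ⊤ | prev 1 | push {0,5}
  [9] u=3 | in ⊤ | out ⊤ | prev 4 | push {}
  [10] u=4 | in ⊤ | out ⊤ | prev 1 | push {2}
  [11] u=0 | in ⊤ | out ⊤ | ==
  [12] u=5 | in ⊤ | out ⊤ | ==
  [13] u=2 | in ⊤ | out ⊤ | ==

Converged values:
  [0] ⊤
  [1] ⊤
  [2] ⊤
  [3] ⊤
  [4] ⊤
  [5] ⊤

⊤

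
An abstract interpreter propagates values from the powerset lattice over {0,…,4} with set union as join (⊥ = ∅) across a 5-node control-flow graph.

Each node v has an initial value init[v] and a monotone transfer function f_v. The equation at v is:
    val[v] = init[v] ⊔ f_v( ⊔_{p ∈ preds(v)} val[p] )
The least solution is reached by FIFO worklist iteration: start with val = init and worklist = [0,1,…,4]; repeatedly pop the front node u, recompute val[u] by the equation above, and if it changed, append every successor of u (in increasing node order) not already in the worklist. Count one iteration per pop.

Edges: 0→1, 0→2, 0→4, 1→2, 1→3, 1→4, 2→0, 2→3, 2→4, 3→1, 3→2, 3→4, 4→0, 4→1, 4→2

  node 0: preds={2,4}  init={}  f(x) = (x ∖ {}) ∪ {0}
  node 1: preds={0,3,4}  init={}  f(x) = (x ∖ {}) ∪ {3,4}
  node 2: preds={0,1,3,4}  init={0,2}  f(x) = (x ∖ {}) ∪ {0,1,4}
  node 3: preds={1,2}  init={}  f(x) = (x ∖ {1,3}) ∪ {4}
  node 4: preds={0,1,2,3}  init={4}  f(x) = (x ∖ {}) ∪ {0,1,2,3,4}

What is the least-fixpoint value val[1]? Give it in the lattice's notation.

Trace (10 dequeues):
  [1] u=0 | in {0,2,4} | out {0,2,4} | prev {} | push {}
  [2] u=1 | in {0,2,4} | out {0,2,3,4} | prev {} | push {}
  [3] u=2 | in {0,2,3,4} | out {0,1,2,3,4} | prev {0,2} | push {0}
  [4] u=3 | in {0,1,2,3,4} | out {0,2,4} | prev {} | push {1,2}
  [5] u=4 | in {0,1,2,3,4} | out {0,1,2,3,4} | prev {4} | push {}
  [6] u=0 | in {0,1,2,3,4} | out {0,1,2,3,4} | prev {0,2,4} | push {4}
  [7] u=1 | in {0,1,2,3,4} | out {0,1,2,3,4} | prev {0,2,3,4} | push {3}
  [8] u=2 | in {0,1,2,3,4} | out {0,1,2,3,4} | ==
  [9] u=4 | in {0,1,2,3,4} | out {0,1,2,3,4} | ==
  [10] u=3 | in {0,1,2,3,4} | out {0,2,4} | ==

Converged values:
  [0] {0,1,2,3,4}
  [1] {0,1,2,3,4}
  [2] {0,1,2,3,4}
  [3] {0,2,4}
  [4] {0,1,2,3,4}

{0,1,2,3,4}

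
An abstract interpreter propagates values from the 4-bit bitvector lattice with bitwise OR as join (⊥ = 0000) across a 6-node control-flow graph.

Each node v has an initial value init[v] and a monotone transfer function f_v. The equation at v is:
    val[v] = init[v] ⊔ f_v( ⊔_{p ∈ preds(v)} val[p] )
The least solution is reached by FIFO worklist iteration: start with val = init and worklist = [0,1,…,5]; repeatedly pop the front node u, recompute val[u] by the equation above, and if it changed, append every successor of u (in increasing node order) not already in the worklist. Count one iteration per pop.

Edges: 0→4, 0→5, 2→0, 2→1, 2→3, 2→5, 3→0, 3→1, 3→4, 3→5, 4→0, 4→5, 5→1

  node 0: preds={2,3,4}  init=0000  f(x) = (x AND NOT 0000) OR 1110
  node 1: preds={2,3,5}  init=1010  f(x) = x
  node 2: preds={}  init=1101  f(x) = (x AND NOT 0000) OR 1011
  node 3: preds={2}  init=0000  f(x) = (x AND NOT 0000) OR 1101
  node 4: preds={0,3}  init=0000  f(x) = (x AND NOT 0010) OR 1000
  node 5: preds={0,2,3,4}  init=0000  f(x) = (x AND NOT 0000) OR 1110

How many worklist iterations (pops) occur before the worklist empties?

Worklist (8 pops):
  #1 pop 0: in=1101 → 1111 (was 0000); enqueue []
  #2 pop 1: in=1101 → 1111 (was 1010); enqueue []
  #3 pop 2: in=0000 → 1111 (was 1101); enqueue [0,1]
  #4 pop 3: in=1111 → 1111 (was 0000); enqueue []
  #5 pop 4: in=1111 → 1101 (was 0000); enqueue []
  #6 pop 5: in=1111 → 1111 (was 0000); enqueue []
  #7 pop 0: in=1111 → 1111 (no change)
  #8 pop 1: in=1111 → 1111 (no change)

Fixpoint:
  val[0] = 1111
  val[1] = 1111
  val[2] = 1111
  val[3] = 1111
  val[4] = 1101
  val[5] = 1111

8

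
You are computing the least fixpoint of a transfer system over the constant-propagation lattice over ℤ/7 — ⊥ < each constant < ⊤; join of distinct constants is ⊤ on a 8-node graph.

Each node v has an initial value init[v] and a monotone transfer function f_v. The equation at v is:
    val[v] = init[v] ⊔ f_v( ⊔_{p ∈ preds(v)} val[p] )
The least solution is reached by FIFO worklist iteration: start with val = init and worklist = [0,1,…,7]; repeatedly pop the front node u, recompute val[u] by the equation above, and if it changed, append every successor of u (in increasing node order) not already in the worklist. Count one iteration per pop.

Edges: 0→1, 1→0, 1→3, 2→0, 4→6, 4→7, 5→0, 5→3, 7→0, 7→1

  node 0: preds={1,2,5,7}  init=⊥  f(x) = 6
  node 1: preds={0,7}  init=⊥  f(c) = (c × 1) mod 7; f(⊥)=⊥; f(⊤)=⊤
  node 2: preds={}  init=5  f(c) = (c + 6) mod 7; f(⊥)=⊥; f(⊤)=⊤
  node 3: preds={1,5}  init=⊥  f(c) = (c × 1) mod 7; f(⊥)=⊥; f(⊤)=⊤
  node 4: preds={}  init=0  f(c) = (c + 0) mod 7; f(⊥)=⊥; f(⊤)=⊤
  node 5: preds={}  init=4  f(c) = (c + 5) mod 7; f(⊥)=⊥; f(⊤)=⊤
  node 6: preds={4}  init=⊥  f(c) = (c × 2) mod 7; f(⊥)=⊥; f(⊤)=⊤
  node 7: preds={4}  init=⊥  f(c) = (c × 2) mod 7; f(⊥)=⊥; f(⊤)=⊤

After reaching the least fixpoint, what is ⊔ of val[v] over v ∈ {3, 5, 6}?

⊤

Trace (12 dequeues):
  [1] u=0 | in ⊤ | out 6 | prev ⊥ | push {}
  [2] u=1 | in 6 | out 6 | prev ⊥ | push {0}
  [3] u=2 | in ⊥ | out 5 | ==
  [4] u=3 | in ⊤ | out ⊤ | prev ⊥ | push {}
  [5] u=4 | in ⊥ | out 0 | ==
  [6] u=5 | in ⊥ | out 4 | ==
  [7] u=6 | in 0 | out 0 | prev ⊥ | push {}
  [8] u=7 | in 0 | out 0 | prev ⊥ | push {1}
  [9] u=0 | in ⊤ | out 6 | ==
  [10] u=1 | in ⊤ | out ⊤ | prev 6 | push {0,3}
  [11] u=0 | in ⊤ | out 6 | ==
  [12] u=3 | in ⊤ | out ⊤ | ==

Converged values:
  [0] 6
  [1] ⊤
  [2] 5
  [3] ⊤
  [4] 0
  [5] 4
  [6] 0
  [7] 0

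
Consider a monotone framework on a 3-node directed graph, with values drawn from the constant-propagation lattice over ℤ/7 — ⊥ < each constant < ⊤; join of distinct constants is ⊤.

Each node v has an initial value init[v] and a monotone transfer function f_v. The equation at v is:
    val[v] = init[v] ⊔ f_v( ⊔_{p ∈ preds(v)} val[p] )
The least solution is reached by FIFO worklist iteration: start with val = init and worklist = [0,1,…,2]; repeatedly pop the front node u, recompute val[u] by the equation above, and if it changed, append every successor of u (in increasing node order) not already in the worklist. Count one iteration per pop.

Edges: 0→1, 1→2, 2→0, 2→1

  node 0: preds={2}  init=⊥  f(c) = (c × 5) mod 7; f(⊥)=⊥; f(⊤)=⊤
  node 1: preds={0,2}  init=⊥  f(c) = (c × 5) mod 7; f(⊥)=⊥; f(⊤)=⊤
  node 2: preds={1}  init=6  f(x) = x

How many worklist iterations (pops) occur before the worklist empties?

5

Worklist (5 pops):
  #1 pop 0: in=6 → 2 (was ⊥); enqueue []
  #2 pop 1: in=⊤ → ⊤ (was ⊥); enqueue []
  #3 pop 2: in=⊤ → ⊤ (was 6); enqueue [0,1]
  #4 pop 0: in=⊤ → ⊤ (was 2); enqueue []
  #5 pop 1: in=⊤ → ⊤ (no change)

Fixpoint:
  val[0] = ⊤
  val[1] = ⊤
  val[2] = ⊤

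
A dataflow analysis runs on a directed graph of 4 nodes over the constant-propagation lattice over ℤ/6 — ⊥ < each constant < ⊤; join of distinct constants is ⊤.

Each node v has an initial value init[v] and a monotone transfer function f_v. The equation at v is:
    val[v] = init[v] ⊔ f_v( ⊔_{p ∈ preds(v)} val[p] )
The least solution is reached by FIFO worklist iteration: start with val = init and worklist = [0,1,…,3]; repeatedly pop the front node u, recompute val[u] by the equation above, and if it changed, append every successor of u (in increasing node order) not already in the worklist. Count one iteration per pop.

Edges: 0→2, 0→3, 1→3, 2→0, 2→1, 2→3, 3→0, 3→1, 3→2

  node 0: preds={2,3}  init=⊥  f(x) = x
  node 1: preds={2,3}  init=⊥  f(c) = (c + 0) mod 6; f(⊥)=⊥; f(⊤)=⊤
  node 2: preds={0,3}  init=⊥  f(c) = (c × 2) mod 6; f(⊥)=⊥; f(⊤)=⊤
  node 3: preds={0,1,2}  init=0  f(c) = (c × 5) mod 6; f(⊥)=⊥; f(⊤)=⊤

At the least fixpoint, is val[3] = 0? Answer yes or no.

yes

Trace (6 dequeues):
  [1] u=0 | in 0 | out 0 | prev ⊥ | push {}
  [2] u=1 | in 0 | out 0 | prev ⊥ | push {}
  [3] u=2 | in 0 | out 0 | prev ⊥ | push {0,1}
  [4] u=3 | in 0 | out 0 | ==
  [5] u=0 | in 0 | out 0 | ==
  [6] u=1 | in 0 | out 0 | ==

Converged values:
  [0] 0
  [1] 0
  [2] 0
  [3] 0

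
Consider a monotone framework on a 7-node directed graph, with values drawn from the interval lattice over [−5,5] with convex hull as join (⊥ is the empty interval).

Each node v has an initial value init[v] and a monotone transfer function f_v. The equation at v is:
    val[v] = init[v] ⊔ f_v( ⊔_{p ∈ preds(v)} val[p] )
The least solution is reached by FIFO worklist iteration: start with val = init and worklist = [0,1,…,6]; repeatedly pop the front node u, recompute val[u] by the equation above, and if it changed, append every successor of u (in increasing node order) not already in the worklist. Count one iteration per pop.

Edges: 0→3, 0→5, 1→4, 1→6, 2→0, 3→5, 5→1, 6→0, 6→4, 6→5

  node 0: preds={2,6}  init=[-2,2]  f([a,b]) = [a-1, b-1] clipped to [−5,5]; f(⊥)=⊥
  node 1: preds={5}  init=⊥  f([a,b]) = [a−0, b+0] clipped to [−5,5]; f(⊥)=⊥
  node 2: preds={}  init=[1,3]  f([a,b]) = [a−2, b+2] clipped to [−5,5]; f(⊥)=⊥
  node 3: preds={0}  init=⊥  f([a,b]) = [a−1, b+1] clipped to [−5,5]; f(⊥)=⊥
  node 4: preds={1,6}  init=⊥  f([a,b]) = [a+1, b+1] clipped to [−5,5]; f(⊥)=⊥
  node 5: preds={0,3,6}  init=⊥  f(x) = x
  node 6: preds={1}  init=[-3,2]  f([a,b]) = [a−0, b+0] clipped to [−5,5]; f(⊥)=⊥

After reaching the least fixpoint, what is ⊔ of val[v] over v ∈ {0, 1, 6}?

Iteration log — 14 steps:
  step 1. node 0  ⊔preds=[-3,3]  new=[-4,2]  old=[-2,2]  +wl: 
  step 2. node 1  ⊔preds=⊥  new=⊥  stable
  step 3. node 2  ⊔preds=⊥  new=[1,3]  stable
  step 4. node 3  ⊔preds=[-4,2]  new=[-5,3]  old=⊥  +wl: 
  step 5. node 4  ⊔preds=[-3,2]  new=[-2,3]  old=⊥  +wl: 
  step 6. node 5  ⊔preds=[-5,3]  new=[-5,3]  old=⊥  +wl: 1
  step 7. node 6  ⊔preds=⊥  new=[-3,2]  stable
  step 8. node 1  ⊔preds=[-5,3]  new=[-5,3]  old=⊥  +wl: 4,6
  step 9. node 4  ⊔preds=[-5,3]  new=[-4,4]  old=[-2,3]  +wl: 
  step 10. node 6  ⊔preds=[-5,3]  new=[-5,3]  old=[-3,2]  +wl: 0,4,5
  step 11. node 0  ⊔preds=[-5,3]  new=[-5,2]  old=[-4,2]  +wl: 3
  step 12. node 4  ⊔preds=[-5,3]  new=[-4,4]  stable
  step 13. node 5  ⊔preds=[-5,3]  new=[-5,3]  stable
  step 14. node 3  ⊔preds=[-5,2]  new=[-5,3]  stable

Least fixpoint reached:
  node 0: [-5,2]
  node 1: [-5,3]
  node 2: [1,3]
  node 3: [-5,3]
  node 4: [-4,4]
  node 5: [-5,3]
  node 6: [-5,3]

[-5,3]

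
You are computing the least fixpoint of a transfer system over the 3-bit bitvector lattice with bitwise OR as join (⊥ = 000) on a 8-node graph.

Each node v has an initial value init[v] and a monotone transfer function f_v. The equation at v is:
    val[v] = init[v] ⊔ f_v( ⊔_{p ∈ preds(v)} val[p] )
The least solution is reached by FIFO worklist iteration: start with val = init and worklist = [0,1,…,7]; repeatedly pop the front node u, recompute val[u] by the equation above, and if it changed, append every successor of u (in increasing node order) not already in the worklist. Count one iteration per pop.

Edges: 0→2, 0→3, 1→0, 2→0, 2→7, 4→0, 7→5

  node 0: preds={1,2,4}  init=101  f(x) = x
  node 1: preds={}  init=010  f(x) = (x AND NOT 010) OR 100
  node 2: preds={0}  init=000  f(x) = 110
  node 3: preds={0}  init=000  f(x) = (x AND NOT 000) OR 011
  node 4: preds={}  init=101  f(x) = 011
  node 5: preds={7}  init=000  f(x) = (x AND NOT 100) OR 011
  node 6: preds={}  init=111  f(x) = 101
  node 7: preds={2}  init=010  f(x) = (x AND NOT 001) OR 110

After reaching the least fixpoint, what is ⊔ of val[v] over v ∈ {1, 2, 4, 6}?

Trace (10 dequeues):
  [1] u=0 | in 111 | out 111 | prev 101 | push {}
  [2] u=1 | in 000 | out 110 | prev 010 | push {0}
  [3] u=2 | in 111 | out 110 | prev 000 | push {}
  [4] u=3 | in 111 | out 111 | prev 000 | push {}
  [5] u=4 | in 000 | out 111 | prev 101 | push {}
  [6] u=5 | in 010 | out 011 | prev 000 | push {}
  [7] u=6 | in 000 | out 111 | ==
  [8] u=7 | in 110 | out 110 | prev 010 | push {5}
  [9] u=0 | in 111 | out 111 | ==
  [10] u=5 | in 110 | out 011 | ==

Converged values:
  [0] 111
  [1] 110
  [2] 110
  [3] 111
  [4] 111
  [5] 011
  [6] 111
  [7] 110

111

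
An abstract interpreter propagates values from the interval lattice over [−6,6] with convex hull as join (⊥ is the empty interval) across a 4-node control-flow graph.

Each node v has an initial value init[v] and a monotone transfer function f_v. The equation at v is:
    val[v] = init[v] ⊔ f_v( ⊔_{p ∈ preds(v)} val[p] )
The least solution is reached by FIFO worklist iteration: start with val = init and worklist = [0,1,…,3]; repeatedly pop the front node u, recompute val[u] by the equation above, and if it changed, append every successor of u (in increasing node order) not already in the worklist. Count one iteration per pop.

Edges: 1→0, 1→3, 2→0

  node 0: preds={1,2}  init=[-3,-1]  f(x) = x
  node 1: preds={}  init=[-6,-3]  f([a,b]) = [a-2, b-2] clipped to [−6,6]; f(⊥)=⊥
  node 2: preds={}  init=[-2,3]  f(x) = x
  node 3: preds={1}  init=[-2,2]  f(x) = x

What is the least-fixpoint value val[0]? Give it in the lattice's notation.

[-6,3]

Trace (4 dequeues):
  [1] u=0 | in [-6,3] | out [-6,3] | prev [-3,-1] | push {}
  [2] u=1 | in ⊥ | out [-6,-3] | ==
  [3] u=2 | in ⊥ | out [-2,3] | ==
  [4] u=3 | in [-6,-3] | out [-6,2] | prev [-2,2] | push {}

Converged values:
  [0] [-6,3]
  [1] [-6,-3]
  [2] [-2,3]
  [3] [-6,2]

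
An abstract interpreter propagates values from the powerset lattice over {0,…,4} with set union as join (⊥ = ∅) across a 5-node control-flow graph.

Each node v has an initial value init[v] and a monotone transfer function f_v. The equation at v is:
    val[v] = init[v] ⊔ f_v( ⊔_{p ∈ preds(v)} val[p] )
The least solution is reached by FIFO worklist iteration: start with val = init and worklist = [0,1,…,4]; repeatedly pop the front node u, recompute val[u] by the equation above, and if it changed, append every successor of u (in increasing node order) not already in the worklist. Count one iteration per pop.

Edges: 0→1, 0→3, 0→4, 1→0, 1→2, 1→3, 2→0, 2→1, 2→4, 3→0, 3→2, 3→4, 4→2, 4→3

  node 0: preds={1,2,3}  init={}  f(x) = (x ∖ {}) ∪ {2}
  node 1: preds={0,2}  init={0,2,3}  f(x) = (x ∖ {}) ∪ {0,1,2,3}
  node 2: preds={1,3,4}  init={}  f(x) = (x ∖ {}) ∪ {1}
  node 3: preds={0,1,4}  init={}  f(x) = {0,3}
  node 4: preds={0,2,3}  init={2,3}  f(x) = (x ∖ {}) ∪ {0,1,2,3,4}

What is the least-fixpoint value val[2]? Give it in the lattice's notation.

{0,1,2,3,4}

Worklist (16 pops):
  #1 pop 0: in={0,2,3} → {0,2,3} (was {}); enqueue []
  #2 pop 1: in={0,2,3} → {0,1,2,3} (was {0,2,3}); enqueue [0]
  #3 pop 2: in={0,1,2,3} → {0,1,2,3} (was {}); enqueue [1]
  #4 pop 3: in={0,1,2,3} → {0,3} (was {}); enqueue [2]
  #5 pop 4: in={0,1,2,3} → {0,1,2,3,4} (was {2,3}); enqueue [3]
  #6 pop 0: in={0,1,2,3} → {0,1,2,3} (was {0,2,3}); enqueue [4]
  #7 pop 1: in={0,1,2,3} → {0,1,2,3} (no change)
  #8 pop 2: in={0,1,2,3,4} → {0,1,2,3,4} (was {0,1,2,3}); enqueue [0,1]
  #9 pop 3: in={0,1,2,3,4} → {0,3} (no change)
  #10 pop 4: in={0,1,2,3,4} → {0,1,2,3,4} (no change)
  #11 pop 0: in={0,1,2,3,4} → {0,1,2,3,4} (was {0,1,2,3}); enqueue [3,4]
  #12 pop 1: in={0,1,2,3,4} → {0,1,2,3,4} (was {0,1,2,3}); enqueue [0,2]
  #13 pop 3: in={0,1,2,3,4} → {0,3} (no change)
  #14 pop 4: in={0,1,2,3,4} → {0,1,2,3,4} (no change)
  #15 pop 0: in={0,1,2,3,4} → {0,1,2,3,4} (no change)
  #16 pop 2: in={0,1,2,3,4} → {0,1,2,3,4} (no change)

Fixpoint:
  val[0] = {0,1,2,3,4}
  val[1] = {0,1,2,3,4}
  val[2] = {0,1,2,3,4}
  val[3] = {0,3}
  val[4] = {0,1,2,3,4}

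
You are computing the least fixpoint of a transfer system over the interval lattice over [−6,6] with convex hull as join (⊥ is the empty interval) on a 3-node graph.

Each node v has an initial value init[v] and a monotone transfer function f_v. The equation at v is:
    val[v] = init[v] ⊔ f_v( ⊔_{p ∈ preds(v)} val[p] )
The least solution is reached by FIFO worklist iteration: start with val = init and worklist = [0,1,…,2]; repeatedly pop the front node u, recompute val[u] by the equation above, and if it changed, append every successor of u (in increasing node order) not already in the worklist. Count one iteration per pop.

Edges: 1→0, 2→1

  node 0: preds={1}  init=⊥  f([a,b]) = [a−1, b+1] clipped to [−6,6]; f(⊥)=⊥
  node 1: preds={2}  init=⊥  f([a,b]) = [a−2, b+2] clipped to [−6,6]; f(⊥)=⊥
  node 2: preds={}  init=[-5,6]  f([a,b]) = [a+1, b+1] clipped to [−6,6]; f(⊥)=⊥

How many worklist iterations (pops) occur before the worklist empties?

4

Trace (4 dequeues):
  [1] u=0 | in ⊥ | out ⊥ | ==
  [2] u=1 | in [-5,6] | out [-6,6] | prev ⊥ | push {0}
  [3] u=2 | in ⊥ | out [-5,6] | ==
  [4] u=0 | in [-6,6] | out [-6,6] | prev ⊥ | push {}

Converged values:
  [0] [-6,6]
  [1] [-6,6]
  [2] [-5,6]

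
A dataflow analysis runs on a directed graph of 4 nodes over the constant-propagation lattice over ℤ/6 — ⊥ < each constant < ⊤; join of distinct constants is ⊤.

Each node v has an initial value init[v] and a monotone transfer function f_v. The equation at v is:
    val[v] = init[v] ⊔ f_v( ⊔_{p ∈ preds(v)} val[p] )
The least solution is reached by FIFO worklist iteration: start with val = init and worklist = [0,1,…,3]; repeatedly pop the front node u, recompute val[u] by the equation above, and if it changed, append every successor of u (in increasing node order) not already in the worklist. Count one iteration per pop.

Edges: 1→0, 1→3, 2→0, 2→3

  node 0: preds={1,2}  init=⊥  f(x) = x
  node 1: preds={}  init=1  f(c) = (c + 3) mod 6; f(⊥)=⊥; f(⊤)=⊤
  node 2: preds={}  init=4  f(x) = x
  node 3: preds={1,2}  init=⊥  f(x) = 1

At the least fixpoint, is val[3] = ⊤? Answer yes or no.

no

Iteration log — 4 steps:
  step 1. node 0  ⊔preds=⊤  new=⊤  old=⊥  +wl: 
  step 2. node 1  ⊔preds=⊥  new=1  stable
  step 3. node 2  ⊔preds=⊥  new=4  stable
  step 4. node 3  ⊔preds=⊤  new=1  old=⊥  +wl: 

Least fixpoint reached:
  node 0: ⊤
  node 1: 1
  node 2: 4
  node 3: 1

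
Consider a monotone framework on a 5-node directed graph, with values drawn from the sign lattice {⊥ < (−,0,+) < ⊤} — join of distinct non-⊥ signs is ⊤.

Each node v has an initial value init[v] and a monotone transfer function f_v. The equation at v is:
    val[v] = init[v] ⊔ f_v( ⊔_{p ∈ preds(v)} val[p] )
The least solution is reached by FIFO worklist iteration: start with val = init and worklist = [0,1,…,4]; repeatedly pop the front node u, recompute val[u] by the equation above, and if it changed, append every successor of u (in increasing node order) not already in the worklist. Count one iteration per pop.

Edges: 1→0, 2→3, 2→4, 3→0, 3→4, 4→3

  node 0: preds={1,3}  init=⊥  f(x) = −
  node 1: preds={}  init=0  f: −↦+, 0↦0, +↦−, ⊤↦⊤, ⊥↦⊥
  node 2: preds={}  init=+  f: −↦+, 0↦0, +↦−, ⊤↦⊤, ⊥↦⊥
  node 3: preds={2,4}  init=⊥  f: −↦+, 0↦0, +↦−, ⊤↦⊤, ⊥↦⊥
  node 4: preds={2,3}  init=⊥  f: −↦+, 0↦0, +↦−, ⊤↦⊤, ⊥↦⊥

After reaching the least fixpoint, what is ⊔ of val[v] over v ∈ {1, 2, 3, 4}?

⊤

Iteration log — 9 steps:
  step 1. node 0  ⊔preds=0  new=−  old=⊥  +wl: 
  step 2. node 1  ⊔preds=⊥  new=0  stable
  step 3. node 2  ⊔preds=⊥  new=+  stable
  step 4. node 3  ⊔preds=+  new=−  old=⊥  +wl: 0
  step 5. node 4  ⊔preds=⊤  new=⊤  old=⊥  +wl: 3
  step 6. node 0  ⊔preds=⊤  new=−  stable
  step 7. node 3  ⊔preds=⊤  new=⊤  old=−  +wl: 0,4
  step 8. node 0  ⊔preds=⊤  new=−  stable
  step 9. node 4  ⊔preds=⊤  new=⊤  stable

Least fixpoint reached:
  node 0: −
  node 1: 0
  node 2: +
  node 3: ⊤
  node 4: ⊤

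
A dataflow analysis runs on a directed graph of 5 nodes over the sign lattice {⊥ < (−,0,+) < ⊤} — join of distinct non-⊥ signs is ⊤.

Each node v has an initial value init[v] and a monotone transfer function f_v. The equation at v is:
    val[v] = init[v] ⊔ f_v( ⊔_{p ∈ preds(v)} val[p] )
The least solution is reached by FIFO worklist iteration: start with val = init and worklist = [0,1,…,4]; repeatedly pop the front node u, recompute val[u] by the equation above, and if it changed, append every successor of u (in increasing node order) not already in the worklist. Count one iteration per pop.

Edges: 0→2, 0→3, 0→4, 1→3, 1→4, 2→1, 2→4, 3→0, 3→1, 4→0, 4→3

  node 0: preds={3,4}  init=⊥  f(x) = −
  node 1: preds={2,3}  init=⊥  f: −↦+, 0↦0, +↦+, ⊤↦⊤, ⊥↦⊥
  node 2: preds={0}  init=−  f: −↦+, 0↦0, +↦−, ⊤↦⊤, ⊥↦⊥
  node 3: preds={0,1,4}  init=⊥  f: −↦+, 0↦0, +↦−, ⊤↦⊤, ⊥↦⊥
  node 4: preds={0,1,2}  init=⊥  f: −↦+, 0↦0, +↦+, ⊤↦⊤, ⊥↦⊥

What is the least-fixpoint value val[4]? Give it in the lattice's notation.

Iteration log — 9 steps:
  step 1. node 0  ⊔preds=⊥  new=−  old=⊥  +wl: 
  step 2. node 1  ⊔preds=−  new=+  old=⊥  +wl: 
  step 3. node 2  ⊔preds=−  new=⊤  old=−  +wl: 1
  step 4. node 3  ⊔preds=⊤  new=⊤  old=⊥  +wl: 0
  step 5. node 4  ⊔preds=⊤  new=⊤  old=⊥  +wl: 3
  step 6. node 1  ⊔preds=⊤  new=⊤  old=+  +wl: 4
  step 7. node 0  ⊔preds=⊤  new=−  stable
  step 8. node 3  ⊔preds=⊤  new=⊤  stable
  step 9. node 4  ⊔preds=⊤  new=⊤  stable

Least fixpoint reached:
  node 0: −
  node 1: ⊤
  node 2: ⊤
  node 3: ⊤
  node 4: ⊤

⊤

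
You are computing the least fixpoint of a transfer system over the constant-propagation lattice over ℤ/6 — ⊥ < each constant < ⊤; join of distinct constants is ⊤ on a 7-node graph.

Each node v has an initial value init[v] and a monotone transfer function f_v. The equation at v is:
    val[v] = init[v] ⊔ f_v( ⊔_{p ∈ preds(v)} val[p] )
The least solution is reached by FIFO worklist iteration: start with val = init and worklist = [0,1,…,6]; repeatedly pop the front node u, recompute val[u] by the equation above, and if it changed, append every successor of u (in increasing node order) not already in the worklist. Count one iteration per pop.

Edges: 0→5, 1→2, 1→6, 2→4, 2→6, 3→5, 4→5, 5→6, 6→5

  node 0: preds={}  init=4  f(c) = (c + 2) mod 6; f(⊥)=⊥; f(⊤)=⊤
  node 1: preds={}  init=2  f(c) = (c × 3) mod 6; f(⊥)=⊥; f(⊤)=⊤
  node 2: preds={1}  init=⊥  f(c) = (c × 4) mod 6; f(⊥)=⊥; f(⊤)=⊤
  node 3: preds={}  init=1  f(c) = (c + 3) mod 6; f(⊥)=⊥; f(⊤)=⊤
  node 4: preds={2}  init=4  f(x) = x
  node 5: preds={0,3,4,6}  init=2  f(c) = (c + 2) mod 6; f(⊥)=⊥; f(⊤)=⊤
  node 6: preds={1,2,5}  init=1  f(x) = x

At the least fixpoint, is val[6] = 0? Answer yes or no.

Iteration log — 8 steps:
  step 1. node 0  ⊔preds=⊥  new=4  stable
  step 2. node 1  ⊔preds=⊥  new=2  stable
  step 3. node 2  ⊔preds=2  new=2  old=⊥  +wl: 
  step 4. node 3  ⊔preds=⊥  new=1  stable
  step 5. node 4  ⊔preds=2  new=⊤  old=4  +wl: 
  step 6. node 5  ⊔preds=⊤  new=⊤  old=2  +wl: 
  step 7. node 6  ⊔preds=⊤  new=⊤  old=1  +wl: 5
  step 8. node 5  ⊔preds=⊤  new=⊤  stable

Least fixpoint reached:
  node 0: 4
  node 1: 2
  node 2: 2
  node 3: 1
  node 4: ⊤
  node 5: ⊤
  node 6: ⊤

no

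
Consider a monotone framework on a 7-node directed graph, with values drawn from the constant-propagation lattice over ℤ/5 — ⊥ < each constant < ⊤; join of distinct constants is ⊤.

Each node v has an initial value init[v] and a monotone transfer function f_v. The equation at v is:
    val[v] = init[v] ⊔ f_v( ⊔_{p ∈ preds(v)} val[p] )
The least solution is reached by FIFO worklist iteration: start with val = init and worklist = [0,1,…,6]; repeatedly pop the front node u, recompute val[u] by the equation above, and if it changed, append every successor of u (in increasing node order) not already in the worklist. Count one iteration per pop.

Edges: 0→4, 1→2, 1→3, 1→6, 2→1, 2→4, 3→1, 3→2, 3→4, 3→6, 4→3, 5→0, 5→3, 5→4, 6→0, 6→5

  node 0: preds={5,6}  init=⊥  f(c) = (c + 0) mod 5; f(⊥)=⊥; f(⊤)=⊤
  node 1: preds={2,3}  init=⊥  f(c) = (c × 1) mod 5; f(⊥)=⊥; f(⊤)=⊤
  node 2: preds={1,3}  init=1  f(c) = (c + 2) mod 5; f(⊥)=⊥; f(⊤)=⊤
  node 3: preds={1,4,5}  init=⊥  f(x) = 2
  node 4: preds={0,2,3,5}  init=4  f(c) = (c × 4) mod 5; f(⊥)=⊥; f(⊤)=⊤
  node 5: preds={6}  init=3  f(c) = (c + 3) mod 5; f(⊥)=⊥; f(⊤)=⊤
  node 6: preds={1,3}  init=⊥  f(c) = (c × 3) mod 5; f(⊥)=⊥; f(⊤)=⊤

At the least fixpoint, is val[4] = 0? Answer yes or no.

no

Iteration log — 16 steps:
  step 1. node 0  ⊔preds=3  new=3  old=⊥  +wl: 
  step 2. node 1  ⊔preds=1  new=1  old=⊥  +wl: 
  step 3. node 2  ⊔preds=1  new=⊤  old=1  +wl: 1
  step 4. node 3  ⊔preds=⊤  new=2  old=⊥  +wl: 2
  step 5. node 4  ⊔preds=⊤  new=⊤  old=4  +wl: 3
  step 6. node 5  ⊔preds=⊥  new=3  stable
  step 7. node 6  ⊔preds=⊤  new=⊤  old=⊥  +wl: 0,5
  step 8. node 1  ⊔preds=⊤  new=⊤  old=1  +wl: 6
  step 9. node 2  ⊔preds=⊤  new=⊤  stable
  step 10. node 3  ⊔preds=⊤  new=2  stable
  step 11. node 0  ⊔preds=⊤  new=⊤  old=3  +wl: 4
  step 12. node 5  ⊔preds=⊤  new=⊤  old=3  +wl: 0,3
  step 13. node 6  ⊔preds=⊤  new=⊤  stable
  step 14. node 4  ⊔preds=⊤  new=⊤  stable
  step 15. node 0  ⊔preds=⊤  new=⊤  stable
  step 16. node 3  ⊔preds=⊤  new=2  stable

Least fixpoint reached:
  node 0: ⊤
  node 1: ⊤
  node 2: ⊤
  node 3: 2
  node 4: ⊤
  node 5: ⊤
  node 6: ⊤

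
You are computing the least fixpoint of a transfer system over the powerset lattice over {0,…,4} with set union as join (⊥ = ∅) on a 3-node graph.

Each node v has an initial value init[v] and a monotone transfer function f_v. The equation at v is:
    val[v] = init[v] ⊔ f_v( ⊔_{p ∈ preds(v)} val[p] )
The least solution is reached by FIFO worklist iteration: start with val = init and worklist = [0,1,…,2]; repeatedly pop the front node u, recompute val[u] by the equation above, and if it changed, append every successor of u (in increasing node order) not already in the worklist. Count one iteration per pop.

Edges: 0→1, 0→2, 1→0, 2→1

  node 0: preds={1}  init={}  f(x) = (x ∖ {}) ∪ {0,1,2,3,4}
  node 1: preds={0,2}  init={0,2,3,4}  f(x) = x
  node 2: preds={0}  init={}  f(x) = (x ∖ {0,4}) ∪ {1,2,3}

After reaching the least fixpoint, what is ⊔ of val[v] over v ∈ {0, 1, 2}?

{0,1,2,3,4}

Iteration log — 5 steps:
  step 1. node 0  ⊔preds={0,2,3,4}  new={0,1,2,3,4}  old={}  +wl: 
  step 2. node 1  ⊔preds={0,1,2,3,4}  new={0,1,2,3,4}  old={0,2,3,4}  +wl: 0
  step 3. node 2  ⊔preds={0,1,2,3,4}  new={1,2,3}  old={}  +wl: 1
  step 4. node 0  ⊔preds={0,1,2,3,4}  new={0,1,2,3,4}  stable
  step 5. node 1  ⊔preds={0,1,2,3,4}  new={0,1,2,3,4}  stable

Least fixpoint reached:
  node 0: {0,1,2,3,4}
  node 1: {0,1,2,3,4}
  node 2: {1,2,3}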